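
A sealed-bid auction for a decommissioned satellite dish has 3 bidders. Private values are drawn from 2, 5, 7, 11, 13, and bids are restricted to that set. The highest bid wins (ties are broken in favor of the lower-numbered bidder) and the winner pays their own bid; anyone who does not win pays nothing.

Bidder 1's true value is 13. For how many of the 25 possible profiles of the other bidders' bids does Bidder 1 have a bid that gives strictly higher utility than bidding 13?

16

Others bid (2, 2): truth gives 0; bid 2 gives 11 > 0. Violating.
Others bid (2, 5): truth gives 0; bid 5 gives 8 > 0. Violating.
Others bid (2, 7): truth gives 0; bid 7 gives 6 > 0. Violating.
Others bid (2, 11): truth gives 0; bid 11 gives 2 > 0. Violating.
Others bid (2, 13): truth gives 0; no alternative beats it.
Others bid (5, 13): truth gives 0; no alternative beats it.
(Checking all 25 profiles: 16 have a profitable deviation, 9 do not.)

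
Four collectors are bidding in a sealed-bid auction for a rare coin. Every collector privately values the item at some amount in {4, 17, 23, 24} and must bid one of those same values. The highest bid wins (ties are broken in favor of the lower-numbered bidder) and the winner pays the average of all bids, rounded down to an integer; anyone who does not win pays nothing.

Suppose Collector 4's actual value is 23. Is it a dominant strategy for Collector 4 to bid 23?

Consider the case where Collector 1 bids 4, Collector 2 bids 4 and Collector 3 bids 4.
Truthful bid 23: wins, pays 8, utility 23 - 8 = 15.
Bid 17 instead: wins, pays 7, utility 23 - 7 = 16.
Since 16 > 15, bidding 17 is strictly better here, so truthful bidding is not dominant.

No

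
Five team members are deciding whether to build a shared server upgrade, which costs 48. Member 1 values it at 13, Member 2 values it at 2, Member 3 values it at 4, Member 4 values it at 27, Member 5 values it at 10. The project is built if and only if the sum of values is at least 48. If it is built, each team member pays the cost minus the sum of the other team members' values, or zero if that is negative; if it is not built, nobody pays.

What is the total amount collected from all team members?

Total value 56 ≥ cost 48, so it is built.
Member 1: others sum to 43; max(0, 48 - 43) = 5.
Member 2: others sum to 54; max(0, 48 - 54) = 0.
Member 3: others sum to 52; max(0, 48 - 52) = 0.
Member 4: others sum to 29; max(0, 48 - 29) = 19.
Member 5: others sum to 46; max(0, 48 - 46) = 2.
Total collected = 5 + 0 + 0 + 19 + 2 = 26.

26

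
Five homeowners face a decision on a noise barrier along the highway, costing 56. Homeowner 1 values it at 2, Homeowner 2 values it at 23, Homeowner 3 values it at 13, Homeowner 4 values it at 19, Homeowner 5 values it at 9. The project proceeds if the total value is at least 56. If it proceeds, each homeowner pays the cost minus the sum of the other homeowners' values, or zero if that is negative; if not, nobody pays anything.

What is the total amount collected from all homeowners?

25

Total value 66 ≥ cost 56, so it is built.
Homeowner 1: others sum to 64; max(0, 56 - 64) = 0.
Homeowner 2: others sum to 43; max(0, 56 - 43) = 13.
Homeowner 3: others sum to 53; max(0, 56 - 53) = 3.
Homeowner 4: others sum to 47; max(0, 56 - 47) = 9.
Homeowner 5: others sum to 57; max(0, 56 - 57) = 0.
Total collected = 0 + 13 + 3 + 9 + 0 = 25.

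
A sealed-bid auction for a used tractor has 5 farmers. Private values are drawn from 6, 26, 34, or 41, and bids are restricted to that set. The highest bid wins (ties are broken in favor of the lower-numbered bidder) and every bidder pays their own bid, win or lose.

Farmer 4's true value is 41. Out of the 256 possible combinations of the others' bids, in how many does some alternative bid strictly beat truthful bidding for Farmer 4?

Others bid (6, 6, 6, 6): truth gives 0; bid 26 gives 15 > 0. Violating.
Others bid (6, 6, 6, 26): truth gives 0; bid 26 gives 15 > 0. Violating.
Others bid (6, 6, 6, 34): truth gives 0; bid 34 gives 7 > 0. Violating.
Others bid (6, 6, 26, 6): truth gives 0; bid 34 gives 7 > 0. Violating.
Others bid (6, 6, 6, 41): truth gives 0; no alternative beats it.
Others bid (6, 6, 26, 41): truth gives 0; no alternative beats it.
(Checking all 256 profiles: 172 have a profitable deviation, 84 do not.)

172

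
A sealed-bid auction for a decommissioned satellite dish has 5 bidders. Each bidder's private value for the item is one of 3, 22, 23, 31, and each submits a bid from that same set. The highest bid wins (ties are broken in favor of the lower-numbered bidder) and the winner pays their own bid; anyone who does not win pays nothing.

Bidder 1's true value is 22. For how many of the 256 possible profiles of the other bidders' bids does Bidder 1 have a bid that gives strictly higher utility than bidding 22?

Others bid (3, 3, 3, 3): truth gives 0; bid 3 gives 19 > 0. Violating.
Others bid (3, 3, 3, 22): truth gives 0; no alternative beats it.
Others bid (3, 3, 3, 23): truth gives 0; no alternative beats it.
(Checking all 256 profiles: 1 has a profitable deviation, 255 do not.)

1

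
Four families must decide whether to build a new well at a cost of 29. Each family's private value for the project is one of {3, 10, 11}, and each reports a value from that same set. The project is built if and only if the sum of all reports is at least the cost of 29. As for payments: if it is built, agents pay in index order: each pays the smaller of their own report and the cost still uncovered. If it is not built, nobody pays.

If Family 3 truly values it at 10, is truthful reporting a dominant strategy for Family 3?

Consider the case where Family 1 reports 10, Family 2 reports 10 and Family 4 reports 10.
Truthful report 10: project built, pays 9, utility 10 - 9 = 1.
Report 3 instead: project built, pays 3, utility 10 - 3 = 7.
Since 7 > 1, reporting 3 is strictly better here, so truthful reporting is not dominant.

No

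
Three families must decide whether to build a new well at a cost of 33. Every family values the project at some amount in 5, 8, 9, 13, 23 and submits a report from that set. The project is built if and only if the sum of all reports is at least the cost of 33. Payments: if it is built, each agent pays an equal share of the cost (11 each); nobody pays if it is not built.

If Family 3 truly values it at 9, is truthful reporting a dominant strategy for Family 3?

Consider the case where Family 1 reports 13 and Family 2 reports 13.
Truthful report 9: project built, pays 11, utility 9 - 11 = -2.
Report 5 instead: project not built, utility 0.
Since 0 > -2, reporting 5 is strictly better here, so truthful reporting is not dominant.

No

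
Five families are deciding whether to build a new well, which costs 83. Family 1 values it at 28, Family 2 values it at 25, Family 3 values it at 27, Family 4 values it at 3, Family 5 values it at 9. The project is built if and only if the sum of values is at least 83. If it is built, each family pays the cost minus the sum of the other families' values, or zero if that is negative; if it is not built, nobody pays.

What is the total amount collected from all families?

53

Total value 92 ≥ cost 83, so it is built.
Family 1: others sum to 64; max(0, 83 - 64) = 19.
Family 2: others sum to 67; max(0, 83 - 67) = 16.
Family 3: others sum to 65; max(0, 83 - 65) = 18.
Family 4: others sum to 89; max(0, 83 - 89) = 0.
Family 5: others sum to 83; max(0, 83 - 83) = 0.
Total collected = 19 + 16 + 18 + 0 + 0 = 53.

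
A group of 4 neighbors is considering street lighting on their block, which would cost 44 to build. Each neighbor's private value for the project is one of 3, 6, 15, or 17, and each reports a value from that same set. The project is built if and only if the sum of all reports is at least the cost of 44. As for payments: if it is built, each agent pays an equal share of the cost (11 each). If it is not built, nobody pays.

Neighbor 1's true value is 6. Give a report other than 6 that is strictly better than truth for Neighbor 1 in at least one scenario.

3

Suppose Neighbor 2 reports 6, Neighbor 3 reports 15 and Neighbor 4 reports 17.
Report 6: project built, pays 11, utility 6 - 11 = -5.
Report 3: project not built, utility 0.
So reporting 3 beats truth here (0 > -5).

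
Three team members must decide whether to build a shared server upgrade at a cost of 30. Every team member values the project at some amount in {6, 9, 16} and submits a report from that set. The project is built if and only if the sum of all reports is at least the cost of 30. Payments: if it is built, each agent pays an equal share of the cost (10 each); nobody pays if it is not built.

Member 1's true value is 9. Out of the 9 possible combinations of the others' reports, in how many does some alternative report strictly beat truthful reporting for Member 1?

Others report (6, 16): truth gives -1; report 6 gives 0 > -1. Violating.
Others report (16, 6): truth gives -1; report 6 gives 0 > -1. Violating.
Others report (6, 6): truth gives 0; no alternative beats it.
Others report (6, 9): truth gives 0; no alternative beats it.
(Checking all 9 profiles: 2 have a profitable deviation, 7 do not.)

2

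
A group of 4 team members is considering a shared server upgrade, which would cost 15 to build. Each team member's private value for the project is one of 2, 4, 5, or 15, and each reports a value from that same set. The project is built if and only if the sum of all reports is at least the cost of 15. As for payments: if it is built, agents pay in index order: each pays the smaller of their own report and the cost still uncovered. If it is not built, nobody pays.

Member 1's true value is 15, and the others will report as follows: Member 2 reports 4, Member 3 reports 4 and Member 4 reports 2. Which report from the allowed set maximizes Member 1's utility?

Report 2: project not built, utility 0.
Report 4: project not built, utility 0.
Report 5: project built, pays 5, utility 15 - 5 = 10.
Report 15: project built, pays 15, utility 15 - 15 = 0.
The best choice is 5 with utility 10.

5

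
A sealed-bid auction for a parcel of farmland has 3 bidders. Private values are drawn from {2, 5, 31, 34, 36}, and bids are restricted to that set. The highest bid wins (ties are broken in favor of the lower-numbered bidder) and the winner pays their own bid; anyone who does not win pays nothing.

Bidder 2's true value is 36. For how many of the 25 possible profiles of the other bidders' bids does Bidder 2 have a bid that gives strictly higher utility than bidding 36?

Others bid (2, 2): truth gives 0; bid 5 gives 31 > 0. Violating.
Others bid (2, 5): truth gives 0; bid 5 gives 31 > 0. Violating.
Others bid (2, 31): truth gives 0; bid 31 gives 5 > 0. Violating.
Others bid (2, 34): truth gives 0; bid 34 gives 2 > 0. Violating.
Others bid (2, 36): truth gives 0; no alternative beats it.
Others bid (5, 36): truth gives 0; no alternative beats it.
(Checking all 25 profiles: 12 have a profitable deviation, 13 do not.)

12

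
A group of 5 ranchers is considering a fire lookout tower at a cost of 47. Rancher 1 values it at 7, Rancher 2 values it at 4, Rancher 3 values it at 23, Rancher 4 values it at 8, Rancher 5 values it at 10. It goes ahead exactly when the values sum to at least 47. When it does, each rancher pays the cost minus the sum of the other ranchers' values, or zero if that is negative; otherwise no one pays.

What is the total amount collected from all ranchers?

28

Total value 52 ≥ cost 47, so it is built.
Rancher 1: others sum to 45; max(0, 47 - 45) = 2.
Rancher 2: others sum to 48; max(0, 47 - 48) = 0.
Rancher 3: others sum to 29; max(0, 47 - 29) = 18.
Rancher 4: others sum to 44; max(0, 47 - 44) = 3.
Rancher 5: others sum to 42; max(0, 47 - 42) = 5.
Total collected = 2 + 0 + 18 + 3 + 5 = 28.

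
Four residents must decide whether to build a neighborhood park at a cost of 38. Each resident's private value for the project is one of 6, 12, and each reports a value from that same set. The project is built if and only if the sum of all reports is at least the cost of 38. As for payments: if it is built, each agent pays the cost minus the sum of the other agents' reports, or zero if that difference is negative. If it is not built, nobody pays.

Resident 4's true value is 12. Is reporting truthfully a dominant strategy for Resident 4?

Yes

Check each profile of the others' reports and compare truth against every alternative report.
Others report (6, 12, 12): truth gives 4, best alternative gives 0.
Others report (12, 6, 12): truth gives 4, best alternative gives 0.
Others report (12, 12, 6): truth gives 4, best alternative gives 0.
Others report (12, 12, 12): truth gives 10, best alternative gives 10.
Others report (6, 6, 6): truth gives 0, best alternative gives 0.
Others report (6, 6, 12): truth gives 0, best alternative gives 0.
(Remaining 2 profiles checked similarly; truth is weakly best in each.)
In every case the truthful report is at least as good as any alternative, so it is a dominant strategy.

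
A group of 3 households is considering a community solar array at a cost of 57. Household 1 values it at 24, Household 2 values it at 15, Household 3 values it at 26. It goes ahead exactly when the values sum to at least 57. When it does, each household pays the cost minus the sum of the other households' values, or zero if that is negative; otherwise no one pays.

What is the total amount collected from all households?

Total value 65 ≥ cost 57, so it is built.
Household 1: others sum to 41; max(0, 57 - 41) = 16.
Household 2: others sum to 50; max(0, 57 - 50) = 7.
Household 3: others sum to 39; max(0, 57 - 39) = 18.
Total collected = 16 + 7 + 18 = 41.

41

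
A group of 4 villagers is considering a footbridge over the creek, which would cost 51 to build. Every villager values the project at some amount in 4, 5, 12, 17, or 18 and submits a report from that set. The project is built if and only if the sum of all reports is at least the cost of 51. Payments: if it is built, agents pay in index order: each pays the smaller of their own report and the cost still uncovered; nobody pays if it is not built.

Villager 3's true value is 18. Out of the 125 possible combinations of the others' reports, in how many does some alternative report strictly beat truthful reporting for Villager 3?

Others report (4, 12, 18): truth gives 0; report 17 gives 1 > 0. Violating.
Others report (4, 17, 17): truth gives 0; report 17 gives 1 > 0. Violating.
Others report (4, 17, 18): truth gives 0; report 12 gives 6 > 0. Violating.
Others report (4, 18, 12): truth gives 0; report 17 gives 1 > 0. Violating.
Others report (4, 4, 4): truth gives 0; no alternative beats it.
Others report (4, 4, 5): truth gives 0; no alternative beats it.
(Checking all 125 profiles: 68 have a profitable deviation, 57 do not.)

68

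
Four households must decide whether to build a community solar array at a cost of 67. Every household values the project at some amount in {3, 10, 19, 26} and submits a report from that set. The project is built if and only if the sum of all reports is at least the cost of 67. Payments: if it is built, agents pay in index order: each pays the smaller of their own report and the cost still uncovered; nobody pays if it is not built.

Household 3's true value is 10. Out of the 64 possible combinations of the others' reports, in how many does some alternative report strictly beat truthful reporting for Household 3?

7

Others report (19, 19, 26): truth gives 0; report 3 gives 7 > 0. Violating.
Others report (19, 26, 19): truth gives 0; report 3 gives 7 > 0. Violating.
Others report (19, 26, 26): truth gives 0; report 3 gives 7 > 0. Violating.
Others report (26, 19, 19): truth gives 0; report 3 gives 7 > 0. Violating.
Others report (3, 3, 3): truth gives 0; no alternative beats it.
Others report (3, 3, 10): truth gives 0; no alternative beats it.
(Checking all 64 profiles: 7 have a profitable deviation, 57 do not.)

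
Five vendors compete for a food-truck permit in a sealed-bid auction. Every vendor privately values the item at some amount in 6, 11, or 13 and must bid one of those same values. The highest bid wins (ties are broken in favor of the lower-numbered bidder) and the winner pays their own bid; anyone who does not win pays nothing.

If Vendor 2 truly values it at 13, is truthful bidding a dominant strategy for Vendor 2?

Consider the case where Vendor 1 bids 6, Vendor 3 bids 6, Vendor 4 bids 6 and Vendor 5 bids 6.
Truthful bid 13: wins, pays 13, utility 13 - 13 = 0.
Bid 11 instead: wins, pays 11, utility 13 - 11 = 2.
Since 2 > 0, bidding 11 is strictly better here, so truthful bidding is not dominant.

No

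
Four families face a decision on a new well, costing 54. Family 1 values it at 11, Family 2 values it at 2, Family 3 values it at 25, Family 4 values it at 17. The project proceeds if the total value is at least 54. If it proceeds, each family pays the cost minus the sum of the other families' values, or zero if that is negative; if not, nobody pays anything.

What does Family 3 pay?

24

Total value 55 ≥ cost 54, so the project is built.
The other families' values sum to 30.
Cost minus that sum is 54 - 30 = 24.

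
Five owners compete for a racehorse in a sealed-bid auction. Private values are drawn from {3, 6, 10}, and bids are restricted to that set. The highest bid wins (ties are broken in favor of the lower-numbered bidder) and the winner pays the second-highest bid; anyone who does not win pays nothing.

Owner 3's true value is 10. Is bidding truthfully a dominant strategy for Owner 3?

Yes

Check each profile of the others' bids and compare truth against every alternative bid.
Others bid (3, 6, 3, 3): truth gives 4, best alternative gives 0.
Others bid (3, 6, 3, 6): truth gives 4, best alternative gives 0.
Others bid (3, 6, 6, 3): truth gives 4, best alternative gives 0.
Others bid (3, 6, 6, 6): truth gives 4, best alternative gives 0.
Others bid (6, 3, 3, 3): truth gives 4, best alternative gives 0.
Others bid (6, 3, 3, 6): truth gives 4, best alternative gives 0.
(Remaining 75 profiles checked similarly; truth is weakly best in each.)
In every case the truthful bid is at least as good as any alternative, so it is a dominant strategy.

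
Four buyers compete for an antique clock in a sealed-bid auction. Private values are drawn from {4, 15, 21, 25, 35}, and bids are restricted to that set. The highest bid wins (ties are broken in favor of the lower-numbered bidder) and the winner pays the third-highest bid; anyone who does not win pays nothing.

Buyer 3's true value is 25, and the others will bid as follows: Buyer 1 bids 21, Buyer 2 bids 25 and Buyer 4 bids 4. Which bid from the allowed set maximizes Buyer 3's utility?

Bid 4: loses, pays 0, utility 0.
Bid 15: loses, pays 0, utility 0.
Bid 21: loses, pays 0, utility 0.
Bid 25: loses, pays 0, utility 0.
Bid 35: wins, pays 21, utility 25 - 21 = 4.
The best choice is 35 with utility 4.

35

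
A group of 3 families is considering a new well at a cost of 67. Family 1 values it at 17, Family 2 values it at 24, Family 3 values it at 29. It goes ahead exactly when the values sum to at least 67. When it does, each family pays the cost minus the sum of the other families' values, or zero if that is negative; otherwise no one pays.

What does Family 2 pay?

21

Total value 70 ≥ cost 67, so the project is built.
The other families' values sum to 46.
Cost minus that sum is 67 - 46 = 21.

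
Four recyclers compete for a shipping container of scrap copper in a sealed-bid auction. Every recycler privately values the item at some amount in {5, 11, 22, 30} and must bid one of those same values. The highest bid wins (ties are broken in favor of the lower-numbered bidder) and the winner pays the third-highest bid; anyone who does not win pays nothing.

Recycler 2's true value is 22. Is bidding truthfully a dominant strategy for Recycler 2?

No

Consider the case where Recycler 1 bids 5, Recycler 3 bids 5 and Recycler 4 bids 30.
Truthful bid 22: loses, pays 0, utility 0.
Bid 30 instead: wins, pays 5, utility 22 - 5 = 17.
Since 17 > 0, bidding 30 is strictly better here, so truthful bidding is not dominant.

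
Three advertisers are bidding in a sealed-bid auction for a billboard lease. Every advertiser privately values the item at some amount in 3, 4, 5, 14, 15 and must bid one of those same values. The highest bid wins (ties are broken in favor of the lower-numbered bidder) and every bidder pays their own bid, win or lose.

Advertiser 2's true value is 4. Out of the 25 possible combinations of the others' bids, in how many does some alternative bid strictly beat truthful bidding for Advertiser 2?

Others bid (3, 5): truth gives -4; bid 5 gives -1 > -4. Violating.
Others bid (3, 14): truth gives -4; bid 3 gives -3 > -4. Violating.
Others bid (3, 15): truth gives -4; bid 3 gives -3 > -4. Violating.
Others bid (4, 3): truth gives -4; bid 5 gives -1 > -4. Violating.
Others bid (3, 3): truth gives 0; no alternative beats it.
Others bid (3, 4): truth gives 0; no alternative beats it.
(Checking all 25 profiles: 23 have a profitable deviation, 2 do not.)

23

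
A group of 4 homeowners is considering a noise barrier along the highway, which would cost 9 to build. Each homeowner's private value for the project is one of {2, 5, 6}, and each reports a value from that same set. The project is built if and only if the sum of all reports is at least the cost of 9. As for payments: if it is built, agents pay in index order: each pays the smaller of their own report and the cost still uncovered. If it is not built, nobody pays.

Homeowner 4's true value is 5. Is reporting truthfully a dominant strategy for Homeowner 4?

Yes

Check each profile of the others' reports and compare truth against every alternative report.
Others report (2, 2, 5): truth gives 5, best alternative gives 5.
Others report (2, 2, 6): truth gives 5, best alternative gives 5.
Others report (2, 5, 2): truth gives 5, best alternative gives 5.
Others report (2, 5, 5): truth gives 5, best alternative gives 5.
Others report (2, 5, 6): truth gives 5, best alternative gives 5.
Others report (2, 6, 2): truth gives 5, best alternative gives 5.
(Remaining 21 profiles checked similarly; truth is weakly best in each.)
In every case the truthful report is at least as good as any alternative, so it is a dominant strategy.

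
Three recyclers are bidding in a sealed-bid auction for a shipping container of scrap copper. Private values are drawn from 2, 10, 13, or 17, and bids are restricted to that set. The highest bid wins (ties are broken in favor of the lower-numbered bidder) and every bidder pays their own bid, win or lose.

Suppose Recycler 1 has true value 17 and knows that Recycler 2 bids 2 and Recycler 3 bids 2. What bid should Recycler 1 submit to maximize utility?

2

Bid 2: wins, pays 2, utility 17 - 2 = 15.
Bid 10: wins, pays 10, utility 17 - 10 = 7.
Bid 13: wins, pays 13, utility 17 - 13 = 4.
Bid 17: wins, pays 17, utility 17 - 17 = 0.
The best choice is 2 with utility 15.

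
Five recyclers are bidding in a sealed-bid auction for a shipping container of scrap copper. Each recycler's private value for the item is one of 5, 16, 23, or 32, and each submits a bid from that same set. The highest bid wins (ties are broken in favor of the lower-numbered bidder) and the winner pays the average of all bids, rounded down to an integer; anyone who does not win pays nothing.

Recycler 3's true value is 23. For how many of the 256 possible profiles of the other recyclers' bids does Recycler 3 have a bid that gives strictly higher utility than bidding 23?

Others bid (5, 5, 5, 5): truth gives 15; bid 16 gives 16 > 15. Violating.
Others bid (5, 5, 5, 16): truth gives 13; bid 16 gives 14 > 13. Violating.
Others bid (5, 5, 5, 32): truth gives 0; bid 32 gives 8 > 0. Violating.
Others bid (5, 5, 16, 5): truth gives 13; bid 16 gives 14 > 13. Violating.
Others bid (5, 5, 5, 23): truth gives 11; no alternative beats it.
Others bid (5, 5, 16, 23): truth gives 9; no alternative beats it.
(Checking all 256 profiles: 79 have a profitable deviation, 177 do not.)

79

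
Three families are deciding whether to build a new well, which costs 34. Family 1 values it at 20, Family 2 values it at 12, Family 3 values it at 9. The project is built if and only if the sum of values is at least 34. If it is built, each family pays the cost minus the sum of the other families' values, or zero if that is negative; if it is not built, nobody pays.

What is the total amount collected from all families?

Total value 41 ≥ cost 34, so it is built.
Family 1: others sum to 21; max(0, 34 - 21) = 13.
Family 2: others sum to 29; max(0, 34 - 29) = 5.
Family 3: others sum to 32; max(0, 34 - 32) = 2.
Total collected = 13 + 5 + 2 = 20.

20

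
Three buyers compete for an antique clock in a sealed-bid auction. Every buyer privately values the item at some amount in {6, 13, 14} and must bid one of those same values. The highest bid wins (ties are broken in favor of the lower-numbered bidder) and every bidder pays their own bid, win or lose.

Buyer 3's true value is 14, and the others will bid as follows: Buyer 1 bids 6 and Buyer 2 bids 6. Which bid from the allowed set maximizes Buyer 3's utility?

Bid 6: loses but pays 6, utility -6.
Bid 13: wins, pays 13, utility 14 - 13 = 1.
Bid 14: wins, pays 14, utility 14 - 14 = 0.
The best choice is 13 with utility 1.

13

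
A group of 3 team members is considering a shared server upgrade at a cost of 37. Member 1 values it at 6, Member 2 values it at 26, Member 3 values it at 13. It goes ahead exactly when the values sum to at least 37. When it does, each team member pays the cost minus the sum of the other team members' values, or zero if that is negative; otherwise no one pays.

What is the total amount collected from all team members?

Total value 45 ≥ cost 37, so it is built.
Member 1: others sum to 39; max(0, 37 - 39) = 0.
Member 2: others sum to 19; max(0, 37 - 19) = 18.
Member 3: others sum to 32; max(0, 37 - 32) = 5.
Total collected = 0 + 18 + 5 = 23.

23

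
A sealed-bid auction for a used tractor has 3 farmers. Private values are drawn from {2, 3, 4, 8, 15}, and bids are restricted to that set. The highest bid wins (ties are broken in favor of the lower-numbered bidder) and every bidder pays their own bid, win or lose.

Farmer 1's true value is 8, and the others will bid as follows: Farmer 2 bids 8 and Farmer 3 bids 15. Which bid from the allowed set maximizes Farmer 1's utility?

Bid 2: loses but pays 2, utility -2.
Bid 3: loses but pays 3, utility -3.
Bid 4: loses but pays 4, utility -4.
Bid 8: loses but pays 8, utility -8.
Bid 15: wins, pays 15, utility 8 - 15 = -7.
The best choice is 2 with utility -2.

2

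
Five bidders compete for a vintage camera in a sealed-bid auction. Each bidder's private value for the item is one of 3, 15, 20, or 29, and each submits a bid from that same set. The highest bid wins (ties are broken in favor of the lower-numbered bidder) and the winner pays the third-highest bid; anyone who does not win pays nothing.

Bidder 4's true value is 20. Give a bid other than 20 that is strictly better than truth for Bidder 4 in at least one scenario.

29

Suppose Bidder 1 bids 3, Bidder 2 bids 3, Bidder 3 bids 3 and Bidder 5 bids 29.
Bid 20: loses, pays 0, utility 0.
Bid 29: wins, pays 3, utility 20 - 3 = 17.
So bidding 29 beats truth here (17 > 0).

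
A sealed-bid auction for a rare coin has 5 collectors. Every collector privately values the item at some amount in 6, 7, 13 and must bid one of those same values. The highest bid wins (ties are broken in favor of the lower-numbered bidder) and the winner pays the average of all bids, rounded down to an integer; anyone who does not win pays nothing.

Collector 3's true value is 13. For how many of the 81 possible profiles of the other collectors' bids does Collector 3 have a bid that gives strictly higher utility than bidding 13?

Others bid (6, 6, 6, 6): truth gives 6; bid 7 gives 7 > 6. Violating.
Others bid (6, 6, 6, 7): truth gives 6; bid 7 gives 7 > 6. Violating.
Others bid (6, 6, 7, 6): truth gives 6; bid 7 gives 7 > 6. Violating.
Others bid (6, 6, 7, 7): truth gives 6; bid 7 gives 7 > 6. Violating.
Others bid (6, 6, 6, 13): truth gives 5; no alternative beats it.
Others bid (6, 6, 7, 13): truth gives 4; no alternative beats it.
(Checking all 81 profiles: 4 have a profitable deviation, 77 do not.)

4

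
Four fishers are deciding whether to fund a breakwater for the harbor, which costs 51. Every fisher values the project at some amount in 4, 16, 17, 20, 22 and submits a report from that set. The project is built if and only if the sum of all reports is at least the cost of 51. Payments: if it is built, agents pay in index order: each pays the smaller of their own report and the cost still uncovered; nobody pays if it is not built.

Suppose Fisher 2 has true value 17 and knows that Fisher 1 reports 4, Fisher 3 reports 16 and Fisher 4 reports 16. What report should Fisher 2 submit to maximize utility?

16

Report 4: project not built, utility 0.
Report 16: project built, pays 16, utility 17 - 16 = 1.
Report 17: project built, pays 17, utility 17 - 17 = 0.
Report 20: project built, pays 20, utility 17 - 20 = -3.
Report 22: project built, pays 22, utility 17 - 22 = -5.
The best choice is 16 with utility 1.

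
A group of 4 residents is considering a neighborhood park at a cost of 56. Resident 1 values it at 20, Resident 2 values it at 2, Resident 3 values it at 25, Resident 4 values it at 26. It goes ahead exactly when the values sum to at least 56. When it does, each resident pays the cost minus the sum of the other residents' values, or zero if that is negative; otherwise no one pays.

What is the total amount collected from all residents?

20

Total value 73 ≥ cost 56, so it is built.
Resident 1: others sum to 53; max(0, 56 - 53) = 3.
Resident 2: others sum to 71; max(0, 56 - 71) = 0.
Resident 3: others sum to 48; max(0, 56 - 48) = 8.
Resident 4: others sum to 47; max(0, 56 - 47) = 9.
Total collected = 3 + 0 + 8 + 9 = 20.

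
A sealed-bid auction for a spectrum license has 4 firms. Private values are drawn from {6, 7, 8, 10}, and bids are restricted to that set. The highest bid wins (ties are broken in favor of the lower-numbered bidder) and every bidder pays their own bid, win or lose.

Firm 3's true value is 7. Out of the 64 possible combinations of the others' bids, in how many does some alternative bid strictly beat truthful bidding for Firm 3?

62

Others bid (6, 6, 8): truth gives -7; bid 8 gives -1 > -7. Violating.
Others bid (6, 6, 10): truth gives -7; bid 10 gives -3 > -7. Violating.
Others bid (6, 7, 6): truth gives -7; bid 8 gives -1 > -7. Violating.
Others bid (6, 7, 7): truth gives -7; bid 8 gives -1 > -7. Violating.
Others bid (6, 6, 6): truth gives 0; no alternative beats it.
Others bid (6, 6, 7): truth gives 0; no alternative beats it.
(Checking all 64 profiles: 62 have a profitable deviation, 2 do not.)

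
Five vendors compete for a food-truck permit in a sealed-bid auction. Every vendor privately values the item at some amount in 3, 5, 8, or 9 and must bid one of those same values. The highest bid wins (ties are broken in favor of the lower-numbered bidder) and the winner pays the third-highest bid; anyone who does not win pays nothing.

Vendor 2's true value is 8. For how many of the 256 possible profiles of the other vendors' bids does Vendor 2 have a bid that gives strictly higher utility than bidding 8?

Others bid (3, 3, 3, 9): truth gives 0; bid 9 gives 5 > 0. Violating.
Others bid (3, 3, 5, 9): truth gives 0; bid 9 gives 3 > 0. Violating.
Others bid (3, 3, 9, 3): truth gives 0; bid 9 gives 5 > 0. Violating.
Others bid (3, 3, 9, 5): truth gives 0; bid 9 gives 3 > 0. Violating.
Others bid (3, 3, 3, 3): truth gives 5; no alternative beats it.
Others bid (3, 3, 3, 5): truth gives 5; no alternative beats it.
(Checking all 256 profiles: 32 have a profitable deviation, 224 do not.)

32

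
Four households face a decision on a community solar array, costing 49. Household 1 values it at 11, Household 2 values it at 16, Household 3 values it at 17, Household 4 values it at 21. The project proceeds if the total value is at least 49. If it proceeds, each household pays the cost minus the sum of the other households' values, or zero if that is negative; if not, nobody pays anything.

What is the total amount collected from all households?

Total value 65 ≥ cost 49, so it is built.
Household 1: others sum to 54; max(0, 49 - 54) = 0.
Household 2: others sum to 49; max(0, 49 - 49) = 0.
Household 3: others sum to 48; max(0, 49 - 48) = 1.
Household 4: others sum to 44; max(0, 49 - 44) = 5.
Total collected = 0 + 0 + 1 + 5 = 6.

6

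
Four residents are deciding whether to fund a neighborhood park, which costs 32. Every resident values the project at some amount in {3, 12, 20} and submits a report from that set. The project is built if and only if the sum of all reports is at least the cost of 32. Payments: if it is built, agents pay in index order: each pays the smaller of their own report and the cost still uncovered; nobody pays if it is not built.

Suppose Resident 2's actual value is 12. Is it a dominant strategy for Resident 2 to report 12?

No

Consider the case where Resident 1 reports 3, Resident 3 reports 12 and Resident 4 reports 20.
Truthful report 12: project built, pays 12, utility 12 - 12 = 0.
Report 3 instead: project built, pays 3, utility 12 - 3 = 9.
Since 9 > 0, reporting 3 is strictly better here, so truthful reporting is not dominant.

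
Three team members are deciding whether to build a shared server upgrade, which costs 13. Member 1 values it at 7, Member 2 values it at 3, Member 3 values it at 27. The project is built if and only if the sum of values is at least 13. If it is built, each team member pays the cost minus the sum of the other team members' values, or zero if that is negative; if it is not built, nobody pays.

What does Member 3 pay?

3

Total value 37 ≥ cost 13, so the project is built.
The other team members' values sum to 10.
Cost minus that sum is 13 - 10 = 3.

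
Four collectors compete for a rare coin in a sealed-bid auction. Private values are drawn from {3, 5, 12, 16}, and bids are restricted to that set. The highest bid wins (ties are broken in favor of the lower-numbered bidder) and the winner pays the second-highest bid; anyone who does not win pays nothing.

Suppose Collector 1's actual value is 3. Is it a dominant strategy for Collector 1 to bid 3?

Check each profile of the others' bids and compare truth against every alternative bid.
Others bid (3, 3, 5): truth gives 0, best alternative gives -2.
Others bid (3, 5, 3): truth gives 0, best alternative gives -2.
Others bid (3, 5, 5): truth gives 0, best alternative gives -2.
Others bid (5, 3, 3): truth gives 0, best alternative gives -2.
Others bid (5, 3, 5): truth gives 0, best alternative gives -2.
Others bid (5, 5, 3): truth gives 0, best alternative gives -2.
(Remaining 58 profiles checked similarly; truth is weakly best in each.)
In every case the truthful bid is at least as good as any alternative, so it is a dominant strategy.

Yes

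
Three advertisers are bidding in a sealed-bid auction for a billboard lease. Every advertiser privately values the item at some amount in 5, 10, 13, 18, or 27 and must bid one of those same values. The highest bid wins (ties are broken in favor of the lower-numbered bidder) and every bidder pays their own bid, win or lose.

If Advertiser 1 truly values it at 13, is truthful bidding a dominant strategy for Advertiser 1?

No

Consider the case where Advertiser 2 bids 5 and Advertiser 3 bids 5.
Truthful bid 13: wins, pays 13, utility 13 - 13 = 0.
Bid 5 instead: wins, pays 5, utility 13 - 5 = 8.
Since 8 > 0, bidding 5 is strictly better here, so truthful bidding is not dominant.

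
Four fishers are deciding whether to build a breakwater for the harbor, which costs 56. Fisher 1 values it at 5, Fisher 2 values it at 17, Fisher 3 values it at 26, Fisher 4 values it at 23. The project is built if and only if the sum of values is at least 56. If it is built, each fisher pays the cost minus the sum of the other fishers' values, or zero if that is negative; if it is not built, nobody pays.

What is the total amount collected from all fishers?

Total value 71 ≥ cost 56, so it is built.
Fisher 1: others sum to 66; max(0, 56 - 66) = 0.
Fisher 2: others sum to 54; max(0, 56 - 54) = 2.
Fisher 3: others sum to 45; max(0, 56 - 45) = 11.
Fisher 4: others sum to 48; max(0, 56 - 48) = 8.
Total collected = 0 + 2 + 11 + 8 = 21.

21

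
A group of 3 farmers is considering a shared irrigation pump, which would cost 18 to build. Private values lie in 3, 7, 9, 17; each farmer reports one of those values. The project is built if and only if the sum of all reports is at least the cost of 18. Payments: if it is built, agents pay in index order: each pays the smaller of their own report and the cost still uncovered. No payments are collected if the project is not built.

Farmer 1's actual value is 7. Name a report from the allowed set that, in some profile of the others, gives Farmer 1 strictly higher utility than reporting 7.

3

Suppose Farmer 2 reports 3 and Farmer 3 reports 17.
Report 7: project built, pays 7, utility 7 - 7 = 0.
Report 3: project built, pays 3, utility 7 - 3 = 4.
So reporting 3 beats truth here (4 > 0).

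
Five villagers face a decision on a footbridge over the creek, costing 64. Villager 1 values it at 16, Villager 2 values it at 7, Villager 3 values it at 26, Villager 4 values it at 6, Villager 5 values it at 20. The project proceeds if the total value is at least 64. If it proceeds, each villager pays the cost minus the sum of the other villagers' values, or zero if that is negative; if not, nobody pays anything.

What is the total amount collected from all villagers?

29

Total value 75 ≥ cost 64, so it is built.
Villager 1: others sum to 59; max(0, 64 - 59) = 5.
Villager 2: others sum to 68; max(0, 64 - 68) = 0.
Villager 3: others sum to 49; max(0, 64 - 49) = 15.
Villager 4: others sum to 69; max(0, 64 - 69) = 0.
Villager 5: others sum to 55; max(0, 64 - 55) = 9.
Total collected = 5 + 0 + 15 + 0 + 9 = 29.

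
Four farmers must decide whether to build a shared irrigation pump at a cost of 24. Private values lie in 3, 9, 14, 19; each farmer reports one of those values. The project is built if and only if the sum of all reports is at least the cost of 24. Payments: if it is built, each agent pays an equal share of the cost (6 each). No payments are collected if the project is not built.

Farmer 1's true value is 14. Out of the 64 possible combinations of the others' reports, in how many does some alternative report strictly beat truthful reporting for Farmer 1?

1

Others report (3, 3, 3): truth gives 0; report 19 gives 8 > 0. Violating.
Others report (3, 3, 9): truth gives 8; no alternative beats it.
Others report (3, 3, 14): truth gives 8; no alternative beats it.
(Checking all 64 profiles: 1 has a profitable deviation, 63 do not.)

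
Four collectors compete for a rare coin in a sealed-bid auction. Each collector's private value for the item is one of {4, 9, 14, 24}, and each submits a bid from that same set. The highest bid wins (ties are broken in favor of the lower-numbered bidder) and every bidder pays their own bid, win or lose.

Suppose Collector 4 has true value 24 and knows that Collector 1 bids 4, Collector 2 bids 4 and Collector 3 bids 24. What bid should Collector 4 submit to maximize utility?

4

Bid 4: loses but pays 4, utility -4.
Bid 9: loses but pays 9, utility -9.
Bid 14: loses but pays 14, utility -14.
Bid 24: loses but pays 24, utility -24.
The best choice is 4 with utility -4.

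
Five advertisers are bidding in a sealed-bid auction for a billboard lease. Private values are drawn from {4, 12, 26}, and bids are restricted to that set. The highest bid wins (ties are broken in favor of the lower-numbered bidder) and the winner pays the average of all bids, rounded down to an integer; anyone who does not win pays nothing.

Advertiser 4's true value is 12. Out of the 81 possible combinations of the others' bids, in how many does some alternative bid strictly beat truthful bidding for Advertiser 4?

Others bid (4, 4, 12, 4): truth gives 0; bid 26 gives 2 > 0. Violating.
Others bid (4, 4, 12, 12): truth gives 0; bid 26 gives 1 > 0. Violating.
Others bid (4, 12, 4, 4): truth gives 0; bid 26 gives 2 > 0. Violating.
Others bid (4, 12, 4, 12): truth gives 0; bid 26 gives 1 > 0. Violating.
Others bid (4, 4, 4, 4): truth gives 7; no alternative beats it.
Others bid (4, 4, 4, 12): truth gives 5; no alternative beats it.
(Checking all 81 profiles: 9 have a profitable deviation, 72 do not.)

9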